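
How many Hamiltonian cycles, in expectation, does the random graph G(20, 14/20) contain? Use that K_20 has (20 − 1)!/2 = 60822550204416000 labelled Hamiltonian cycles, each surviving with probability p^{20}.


K_20 has (20 − 1)!/2 = 60822550204416000 labelled Hamiltonian cycles.
For each such Hamiltonian cycle H, let X_H = 1 if all 20 edges of H are present in G. Then P[X_H = 1] = p^{20} = (7/10)^{20} = 79792266297612001/100000000000000000000.
By linearity: E[X] = Σ_H E[X_H] = 60822550204416000 · p^{20} = 60822550204416000 · 79792266297612001/100000000000000000000 = 1184855742873690605203907421/24414062500000.
Numerically: E[X] ≈ 4.85317e+13.

E[X] = 60822550204416000 · (7/10)^{20} = 1184855742873690605203907421/24414062500000 ≈ 4.85317e+13.


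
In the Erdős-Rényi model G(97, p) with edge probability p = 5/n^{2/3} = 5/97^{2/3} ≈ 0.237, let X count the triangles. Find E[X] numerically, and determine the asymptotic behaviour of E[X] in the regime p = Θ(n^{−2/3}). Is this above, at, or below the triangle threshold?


Number of potential triangles: C(97, 3) = 147440.
Each occurs with probability p³ ≈ (0.237)³ ≈ 1.32852e-02.
By linearity: E[X] = C(97, 3)·p³ ≈ 147440 · 1.32852e-02 ≈ 1958.763.
Since α = 2/3 < 1, p = c/n^{2/3} ≫ 1/n is above the triangle threshold p ~ 1/n. Asymptotically E[X] ~ (c³/6)·n^{3(1−α)} = (5³/6)·n^{1} → ∞; triangles are abundant w.h.p.

E[X] ≈ 1958.763; in regime p = Θ(1/n^{2/3}) E[X] diverges (above the triangle threshold p ~ 1/n).


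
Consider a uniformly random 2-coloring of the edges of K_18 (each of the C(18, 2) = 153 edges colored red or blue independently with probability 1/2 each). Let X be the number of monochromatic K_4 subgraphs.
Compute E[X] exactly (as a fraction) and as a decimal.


Let X = Σ_S X_S over the C(18, 4) = 3060 subsets S of size 4, where X_S = 1 if the K_4 on S is monochromatic.
For a fixed S, the K_4 on S has C(4, 2) = 6 edges. P[all 6 edges red] = (1/2)^6, and likewise for blue, so P[monochromatic] = 2·(1/2)^6 = 2^{1 − 6} = 1/32.
By linearity: E[X] = C(18, 4) · 2^{1 − 6} = 3060 · 1/32 = 765/8.
Numerically: E[X] ≈ 95.6250.

E[X] = C(18,4)·2^(1−C(4,2)) = 765/8 ≈ 95.6250.


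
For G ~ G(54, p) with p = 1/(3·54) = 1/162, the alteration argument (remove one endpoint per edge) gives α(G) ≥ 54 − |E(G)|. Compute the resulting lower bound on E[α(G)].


E[|E(G)|] = C(54, 2)·p = 1431 · (1/162) = 53/6.
E[α(G)] ≥ n − E[|E(G)|] = 54 − 53/6 = 271/6.
Numerically: ≈ 45.166667.
(This is only a lower bound; the true E[α(G)] may be larger.)

E[α(G)] ≥ 271/6 ≈ 45.166667.


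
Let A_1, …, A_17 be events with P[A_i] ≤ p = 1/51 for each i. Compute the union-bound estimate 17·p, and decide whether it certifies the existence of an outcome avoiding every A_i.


Union bound: P[∪_{i=1}^{17} A_i] ≤ Σ_i P[A_i] ≤ 17·p = 17·(1/51) = 1/3.
Numerically: 1/3 ≈ 0.333333.
Is 1/3 < 1? YES.
Since P[∪ A_i] ≤ 1/3 < 1, the complement has P[∩ A_i^c] ≥ 1 − 1/3 = 2/3 > 0, so some outcome avoids every A_i.

17·p = 1/3 ≈ 0.333333; existence CERTIFIED by the union bound.


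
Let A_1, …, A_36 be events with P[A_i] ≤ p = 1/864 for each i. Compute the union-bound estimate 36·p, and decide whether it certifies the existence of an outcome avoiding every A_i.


Union bound: P[∪_{i=1}^{36} A_i] ≤ Σ_i P[A_i] ≤ 36·p = 36·(1/864) = 1/24.
Numerically: 1/24 ≈ 0.0416667.
Is 1/24 < 1? YES.
Since P[∪ A_i] ≤ 1/24 < 1, the complement has P[∩ A_i^c] ≥ 1 − 1/24 = 23/24 > 0, so some outcome avoids every A_i.

36·p = 1/24 ≈ 0.0416667; existence CERTIFIED by the union bound.


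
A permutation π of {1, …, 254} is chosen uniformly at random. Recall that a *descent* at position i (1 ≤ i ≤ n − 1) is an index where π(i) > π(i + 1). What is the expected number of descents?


Write X = Σ X_I over i = 1, …, 253, with X_I the indicator of one descent.
There are 253 indicators.
For each fixed i, the pair (π(i), π(i+1)) is a uniformly random ordered pair of distinct values from {1, …, 254}; by symmetry P[π(i) > π(i+1)] = 1/2.
By linearity: E[X] = 253 · (1/2) = (254 − 1) · (1/2) = 253/2 ≈ 126.5000.

E[X] = 253/2 = 126.5000.


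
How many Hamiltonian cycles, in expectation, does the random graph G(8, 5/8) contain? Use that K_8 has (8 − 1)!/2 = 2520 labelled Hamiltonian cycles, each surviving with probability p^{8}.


K_8 has (8 − 1)!/2 = 2520 labelled Hamiltonian cycles.
For each such Hamiltonian cycle H, let X_H = 1 if all 8 edges of H are present in G. Then P[X_H = 1] = p^{8} = (5/8)^{8} = 390625/16777216.
Summing the indicators: E[X] = Σ_H E[X_H] = 2520 · p^{8} = 2520 · 390625/16777216 = 123046875/2097152.
Numerically: E[X] ≈ 58.673.

E[X] = 2520 · (5/8)^{8} = 123046875/2097152 ≈ 58.673.


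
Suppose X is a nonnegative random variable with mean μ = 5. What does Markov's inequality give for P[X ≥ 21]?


μ = E[X] = 5, a = 21.
Markov: P[X ≥ 21] ≤ μ/a = (5)/21 = 5/21.
Numerically: ≈ 0.238095.
(Since a = 21 > μ = 5.000000, the bound 5/21 is < 1 and informative.)

P[X ≥ 21] ≤ 5/21 ≈ 0.238095.


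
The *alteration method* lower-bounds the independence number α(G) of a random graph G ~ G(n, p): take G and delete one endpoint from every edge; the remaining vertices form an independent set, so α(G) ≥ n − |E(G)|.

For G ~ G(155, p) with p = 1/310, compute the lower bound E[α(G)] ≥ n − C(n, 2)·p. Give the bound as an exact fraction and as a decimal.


E[|E(G)|] = C(155, 2)·p = 11935 · (1/310) = 77/2.
E[α(G)] ≥ n − E[|E(G)|] = 155 − 77/2 = 233/2.
Numerically: ≈ 116.500.
(This is only a lower bound; the true E[α(G)] may be larger.)

E[α(G)] ≥ 233/2 ≈ 116.500.


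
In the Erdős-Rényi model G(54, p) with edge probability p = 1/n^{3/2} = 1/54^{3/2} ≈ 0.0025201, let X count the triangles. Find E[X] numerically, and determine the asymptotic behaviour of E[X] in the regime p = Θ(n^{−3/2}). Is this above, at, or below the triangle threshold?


Number of potential triangles: C(54, 3) = 24804.
Each occurs with probability p³ ≈ (0.0025201)³ ≈ 1.6003983e-08.
By linearity: E[X] = C(54, 3)·p³ ≈ 24804 · 1.6003983e-08 ≈ 0.00040.
Since α = 3/2 > 1, p = c/n^{3/2} = o(1/n) is below the triangle threshold p ~ 1/n. Asymptotically E[X] ~ (c³/6)·n^{3(1−α)} = (1³/6)·n^{-1.5} → 0, so by Markov's inequality G has no triangles w.h.p.

E[X] ≈ 0.00040; in regime p = Θ(1/n^{3/2}) E[X] tends to 0 (below the triangle threshold p ~ 1/n).


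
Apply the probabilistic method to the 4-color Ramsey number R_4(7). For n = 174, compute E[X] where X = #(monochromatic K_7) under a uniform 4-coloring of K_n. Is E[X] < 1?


E[X] = C(174, 7) · 4^{1 − 21} = 847879782984 · 4^{−20} = 847879782984/1099511627776.
As a reduced fraction: E[X] = 105984972873/137438953472 ≈ 0.7711422.
Is E[X] < 1? YES.
Since E[X] < 1, there exists a 4-coloring of K_{174} with no monochromatic K_7; hence R_4(7) > 174.

E[X] = 105984972873/137438953472 ≈ 0.7711422; E[X] < 1, so R_4(7) > 174.


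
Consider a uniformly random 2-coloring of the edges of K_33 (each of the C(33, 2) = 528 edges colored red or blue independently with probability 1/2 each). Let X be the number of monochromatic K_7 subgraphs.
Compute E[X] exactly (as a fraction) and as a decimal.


Let X = Σ_S X_S over the C(33, 7) = 4272048 subsets S of size 7, where X_S = 1 if the K_7 on S is monochromatic.
For a fixed S, the K_7 on S has C(7, 2) = 21 edges. P[all 21 edges red] = (1/2)^21, and likewise for blue, so P[monochromatic] = 2·(1/2)^21 = 2^{1 − 21} = 1/1048576.
By linearity: E[X] = C(33, 7) · 2^{1 − 21} = 4272048 · 1/1048576 = 267003/65536.
Numerically: E[X] ≈ 4.07414.

E[X] = C(33,7)·2^(1−C(7,2)) = 267003/65536 ≈ 4.07414.


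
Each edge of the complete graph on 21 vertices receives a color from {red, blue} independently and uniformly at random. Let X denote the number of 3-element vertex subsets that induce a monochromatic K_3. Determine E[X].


Let X = Σ_S X_S over the C(21, 3) = 1330 subsets S of size 3, where X_S = 1 if the K_3 on S is monochromatic.
For a fixed S, the K_3 on S has C(3, 2) = 3 edges. P[all 3 edges red] = (1/2)^3, and likewise for blue, so P[monochromatic] = 2·(1/2)^3 = 2^{1 − 3} = 1/4.
By linearity: E[X] = C(21, 3) · 2^{1 − 3} = 1330 · 1/4 = 665/2.
Numerically: E[X] ≈ 332.50000.

E[X] = C(21,3)·2^(1−C(3,2)) = 665/2 ≈ 332.50000.


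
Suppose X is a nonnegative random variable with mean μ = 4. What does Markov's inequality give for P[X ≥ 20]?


μ = E[X] = 4, a = 20.
Markov: P[X ≥ 20] ≤ μ/a = (4)/20 = 1/5.
Numerically: ≈ 0.2000.
(Since a = 20 > μ = 4.0000, the bound 1/5 is < 1 and informative.)

P[X ≥ 20] ≤ 1/5 ≈ 0.2000.


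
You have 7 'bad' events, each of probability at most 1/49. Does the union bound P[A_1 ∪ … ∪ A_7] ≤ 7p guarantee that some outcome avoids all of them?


Union bound: P[∪_{i=1}^{7} A_i] ≤ Σ_i P[A_i] ≤ 7·p = 7·(1/49) = 1/7.
Numerically: 1/7 ≈ 0.143.
Is 1/7 < 1? YES.
Since P[∪ A_i] ≤ 1/7 < 1, the complement has P[∩ A_i^c] ≥ 1 − 1/7 = 6/7 > 0, so some outcome avoids every A_i.

7·p = 1/7 ≈ 0.143; existence CERTIFIED by the union bound.


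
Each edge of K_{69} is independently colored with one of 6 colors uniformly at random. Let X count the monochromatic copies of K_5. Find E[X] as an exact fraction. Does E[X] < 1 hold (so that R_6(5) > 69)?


E[X] = C(69, 5) · 6^{1 − 10} = 11238513 · 6^{−9} = 11238513/10077696.
As a reduced fraction: E[X] = 3746171/3359232 ≈ 1.115187.
Is E[X] < 1? NO.
Since E[X] ≥ 1, the first-moment bound is inconclusive at n = 69; it does NOT by itself certify R_6(5) > 69.

E[X] = 3746171/3359232 ≈ 1.115187; E[X] ≥ 1; first-moment method inconclusive here.


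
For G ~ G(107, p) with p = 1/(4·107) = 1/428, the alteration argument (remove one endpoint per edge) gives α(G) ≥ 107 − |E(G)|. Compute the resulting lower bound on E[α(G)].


E[|E(G)|] = C(107, 2)·p = 5671 · (1/428) = 53/4.
E[α(G)] ≥ n − E[|E(G)|] = 107 − 53/4 = 375/4.
Numerically: ≈ 93.750000.
(This is only a lower bound; the true E[α(G)] may be larger.)

E[α(G)] ≥ 375/4 ≈ 93.750000.


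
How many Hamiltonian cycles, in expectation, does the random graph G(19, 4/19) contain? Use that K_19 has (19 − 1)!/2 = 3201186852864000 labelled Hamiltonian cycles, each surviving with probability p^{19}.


K_19 has (19 − 1)!/2 = 3201186852864000 labelled Hamiltonian cycles.
For each such Hamiltonian cycle H, let X_H = 1 if all 19 edges of H are present in G. Then P[X_H = 1] = p^{19} = (4/19)^{19} = 274877906944/1978419655660313589123979.
By linearity of expectation: E[X] = Σ_H E[X_H] = 3201186852864000 · p^{19} = 3201186852864000 · 274877906944/1978419655660313589123979 = 879935541851906811887616000/1978419655660313589123979.
Numerically: E[X] ≈ 444.8.

E[X] = 3201186852864000 · (4/19)^{19} = 879935541851906811887616000/1978419655660313589123979 ≈ 444.8.


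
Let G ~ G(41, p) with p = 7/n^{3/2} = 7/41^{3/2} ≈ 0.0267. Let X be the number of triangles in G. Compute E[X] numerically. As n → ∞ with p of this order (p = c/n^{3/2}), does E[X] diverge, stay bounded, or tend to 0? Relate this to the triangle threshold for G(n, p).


Number of potential triangles: C(41, 3) = 10660.
Each occurs with probability p³ ≈ (0.0267)³ ≈ 1.89569e-05.
By linearity: E[X] = C(41, 3)·p³ ≈ 10660 · 1.89569e-05 ≈ 0.202.
Since α = 3/2 > 1, p = c/n^{3/2} = o(1/n) is below the triangle threshold p ~ 1/n. Asymptotically E[X] ~ (c³/6)·n^{3(1−α)} = (7³/6)·n^{-1.5} → 0, so by Markov's inequality G has no triangles w.h.p.

E[X] ≈ 0.202; in regime p = Θ(1/n^{3/2}) E[X] tends to 0 (below the triangle threshold p ~ 1/n).


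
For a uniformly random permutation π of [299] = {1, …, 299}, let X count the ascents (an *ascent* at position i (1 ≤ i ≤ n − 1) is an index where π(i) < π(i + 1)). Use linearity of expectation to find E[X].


Write X = Σ X_I over i = 1, …, 298, with X_I the indicator of one ascent.
There are 298 indicators.
For each fixed i, the pair (π(i), π(i+1)) is a uniformly random ordered pair of distinct values from {1, …, 299}; by symmetry P[π(i) < π(i+1)] = 1/2.
By linearity: E[X] = 298 · (1/2) = (299 − 1) · (1/2) = 149 ≈ 149.000.

E[X] = 149 = 149.000.


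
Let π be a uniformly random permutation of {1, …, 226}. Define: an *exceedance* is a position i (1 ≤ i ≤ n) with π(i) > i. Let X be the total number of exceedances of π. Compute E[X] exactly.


Write X = Σ_{i=1}^{226} X_i, where X_i = 1_{π(i) > i}.
For each fixed i, π(i) is uniform over {1, …, 226} (marginal of a uniform permutation), so P[π(i) > i] = (n − i)/n. Summing: Σ_{i=1}^{226} (n − i)/n = (0 + 1 + … + 225)/226 = 226(226 − 1)/(2·226) = (226 − 1)/2.
Hence E[X] = Σ_{i=1}^{226} (226 − i)/226 = 225/2 ≈ 112.500000.

E[X] = 225/2 = 112.500000.


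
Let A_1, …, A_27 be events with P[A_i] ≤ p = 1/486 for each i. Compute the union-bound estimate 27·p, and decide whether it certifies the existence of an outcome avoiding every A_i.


Union bound: P[∪_{i=1}^{27} A_i] ≤ Σ_i P[A_i] ≤ 27·p = 27·(1/486) = 1/18.
Numerically: 1/18 ≈ 0.0555556.
Is 1/18 < 1? YES.
Since P[∪ A_i] ≤ 1/18 < 1, the complement has P[∩ A_i^c] ≥ 1 − 1/18 = 17/18 > 0, so some outcome avoids every A_i.

27·p = 1/18 ≈ 0.0555556; existence CERTIFIED by the union bound.


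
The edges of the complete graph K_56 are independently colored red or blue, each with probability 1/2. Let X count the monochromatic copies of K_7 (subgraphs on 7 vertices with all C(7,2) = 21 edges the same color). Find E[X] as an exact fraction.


Let X = Σ_S X_S over the C(56, 7) = 231917400 subsets S of size 7, where X_S = 1 if the K_7 on S is monochromatic.
For a fixed S, the K_7 on S has C(7, 2) = 21 edges. P[all 21 edges red] = (1/2)^21, and likewise for blue, so P[monochromatic] = 2·(1/2)^21 = 2^{1 − 21} = 1/1048576.
By linearity of expectation: E[X] = C(56, 7) · 2^{1 − 21} = 231917400 · 1/1048576 = 28989675/131072.
Numerically: E[X] ≈ 221.173668.

E[X] = C(56,7)·2^(1−C(7,2)) = 28989675/131072 ≈ 221.173668.


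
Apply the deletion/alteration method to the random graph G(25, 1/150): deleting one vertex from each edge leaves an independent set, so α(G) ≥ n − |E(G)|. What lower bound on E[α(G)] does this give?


E[|E(G)|] = C(25, 2)·p = 300 · (1/150) = 2.
E[α(G)] ≥ n − E[|E(G)|] = 25 − 2 = 23.
Numerically: ≈ 23.0000.
(This is only a lower bound; the true E[α(G)] may be larger.)

E[α(G)] ≥ 23 ≈ 23.0000.


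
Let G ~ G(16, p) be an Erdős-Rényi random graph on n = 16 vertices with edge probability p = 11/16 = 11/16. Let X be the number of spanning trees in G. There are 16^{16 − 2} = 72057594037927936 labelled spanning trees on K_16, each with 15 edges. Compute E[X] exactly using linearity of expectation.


K_16 has 16^{16 − 2} = 72057594037927936 labelled spanning trees.
For each such spanning tree H, let X_H = 1 if all 15 edges of H are present in G. Then P[X_H = 1] = p^{15} = (11/16)^{15} = 4177248169415651/1152921504606846976.
By linearity of expectation: E[X] = Σ_H E[X_H] = 72057594037927936 · p^{15} = 72057594037927936 · 4177248169415651/1152921504606846976 = 4177248169415651/16.
Numerically: E[X] ≈ 2.61078e+14.

E[X] = 72057594037927936 · (11/16)^{15} = 4177248169415651/16 ≈ 2.61078e+14.


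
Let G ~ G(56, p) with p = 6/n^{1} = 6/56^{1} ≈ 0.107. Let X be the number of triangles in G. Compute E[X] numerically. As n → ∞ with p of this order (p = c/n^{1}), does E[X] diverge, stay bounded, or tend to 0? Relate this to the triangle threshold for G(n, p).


Number of potential triangles: C(56, 3) = 27720.
Each occurs with probability p³ ≈ (0.107)³ ≈ 1.22996e-03.
By linearity: E[X] = C(56, 3)·p³ ≈ 27720 · 1.22996e-03 ≈ 34.094.
Here α = 1, so p = 6/n is exactly at the triangle threshold p ~ 1/n. Asymptotically E[X] → c³/6 = 6³/6 = 36 ≈ 36.000, a bounded constant. In this regime the triangle count is asymptotically Poisson(c³/6).

E[X] ≈ 34.094; in regime p = Θ(1/n^{1}) E[X] stays bounded (at the triangle threshold p ~ 1/n).


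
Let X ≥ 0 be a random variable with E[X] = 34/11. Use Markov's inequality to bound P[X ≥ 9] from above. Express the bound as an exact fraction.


μ = E[X] = 34/11, a = 9.
Markov: P[X ≥ 9] ≤ μ/a = (34/11)/9 = 34/99.
Numerically: ≈ 0.34343.
(Since a = 9 > μ = 3.09091, the bound 34/99 is < 1 and informative.)

P[X ≥ 9] ≤ 34/99 ≈ 0.34343.


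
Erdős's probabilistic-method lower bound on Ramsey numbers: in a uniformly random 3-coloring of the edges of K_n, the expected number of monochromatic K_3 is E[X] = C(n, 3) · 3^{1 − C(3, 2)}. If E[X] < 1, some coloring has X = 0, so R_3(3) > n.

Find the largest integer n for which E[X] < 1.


We need C(n, 3) · 3^{1 − 3} < 1, i.e. C(n, 3) < 3^{3 − 1} = 9.
Check values of n near the boundary:
  n = 3: C(3, 3) = 1; 1 < 9? YES
  n = 4: C(4, 3) = 4; 4 < 9? YES
  n = 5: C(5, 3) = 10; 10 < 9? NO
  n = 6: C(6, 3) = 20; 20 < 9? NO
  n = 7: C(7, 3) = 35; 35 < 9? NO
The largest n with C(n, 3) < 9 is n = 4 (where E[X] = 4/9 ≈ 0.4444). Hence R_3(3) > 4, i.e. R_3(3) ≥ 5.

Largest n = 4; hence R_3(3) > 4.


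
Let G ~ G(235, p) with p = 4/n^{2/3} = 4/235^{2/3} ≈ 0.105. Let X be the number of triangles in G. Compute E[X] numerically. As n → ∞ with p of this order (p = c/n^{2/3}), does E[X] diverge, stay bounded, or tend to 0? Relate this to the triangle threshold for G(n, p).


Number of potential triangles: C(235, 3) = 2135445.
Each occurs with probability p³ ≈ (0.105)³ ≈ 1.15890e-03.
By linearity: E[X] = C(235, 3)·p³ ≈ 2135445 · 1.15890e-03 ≈ 2474.757.
Since α = 2/3 < 1, p = c/n^{2/3} ≫ 1/n is above the triangle threshold p ~ 1/n. Asymptotically E[X] ~ (c³/6)·n^{3(1−α)} = (4³/6)·n^{1} → ∞; triangles are abundant w.h.p.

E[X] ≈ 2474.757; in regime p = Θ(1/n^{2/3}) E[X] diverges (above the triangle threshold p ~ 1/n).


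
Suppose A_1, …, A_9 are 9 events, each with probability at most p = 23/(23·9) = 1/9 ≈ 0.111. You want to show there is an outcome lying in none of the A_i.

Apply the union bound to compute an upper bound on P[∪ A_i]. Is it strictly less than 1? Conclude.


Union bound: P[∪_{i=1}^{9} A_i] ≤ Σ_i P[A_i] ≤ 9·p = 9·(1/9) = 1.
Numerically: 1 ≈ 1.000.
Is 1 < 1? NO.
Since the bound 1 is ≥ 1, the union bound is uninformative here; it does NOT by itself certify existence.

9·p = 1 ≈ 1.000; existence NOT certified by the union bound.


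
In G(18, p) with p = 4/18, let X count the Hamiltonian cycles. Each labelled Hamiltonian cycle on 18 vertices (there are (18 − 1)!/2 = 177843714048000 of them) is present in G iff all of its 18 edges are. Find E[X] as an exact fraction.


K_18 has (18 − 1)!/2 = 177843714048000 labelled Hamiltonian cycles.
For each such Hamiltonian cycle H, let X_H = 1 if all 18 edges of H are present in G. Then P[X_H = 1] = p^{18} = (2/9)^{18} = 262144/150094635296999121.
By linearity: E[X] = Σ_H E[X_H] = 177843714048000 · p^{18} = 177843714048000 · 262144/150094635296999121 = 63951526166528000/205891132094649.
Numerically: E[X] ≈ 310.6.

E[X] = 177843714048000 · (2/9)^{18} = 63951526166528000/205891132094649 ≈ 310.6.


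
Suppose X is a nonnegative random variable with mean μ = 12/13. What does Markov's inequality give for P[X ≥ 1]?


μ = E[X] = 12/13, a = 1.
Markov: P[X ≥ 1] ≤ μ/a = (12/13)/1 = 12/13.
Numerically: ≈ 0.92308.
(Since a = 1 > μ = 0.92308, the bound 12/13 is < 1 and informative.)

P[X ≥ 1] ≤ 12/13 ≈ 0.92308.


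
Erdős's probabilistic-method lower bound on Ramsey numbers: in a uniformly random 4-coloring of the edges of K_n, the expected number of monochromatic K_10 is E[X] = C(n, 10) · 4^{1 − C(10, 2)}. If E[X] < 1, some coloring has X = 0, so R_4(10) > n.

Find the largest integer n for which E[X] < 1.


We need C(n, 10) · 4^{1 − 45} < 1, i.e. C(n, 10) < 4^{45 − 1} = 309485009821345068724781056.
Check values of n near the boundary:
  n = 2022: C(2022, 10) = 307870445231474093395937796; 307870445231474093395937796 < 309485009821345068724781056? YES
  n = 2023: C(2023, 10) = 309399856285778485315440716; 309399856285778485315440716 < 309485009821345068724781056? YES
  n = 2024: C(2024, 10) = 310936101848269937576192656; 310936101848269937576192656 < 309485009821345068724781056? NO
The largest n with C(n, 10) < 309485009821345068724781056 is n = 2023 (where E[X] = 77349964071444621328860179/77371252455336267181195264 ≈ 0.999725). Hence R_4(10) > 2023, i.e. R_4(10) ≥ 2024.

Largest n = 2023; hence R_4(10) > 2023.


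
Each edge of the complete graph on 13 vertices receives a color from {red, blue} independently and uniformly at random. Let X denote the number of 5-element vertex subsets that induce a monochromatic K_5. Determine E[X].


Let X = Σ_S X_S over the C(13, 5) = 1287 subsets S of size 5, where X_S = 1 if the K_5 on S is monochromatic.
For a fixed S, the K_5 on S has C(5, 2) = 10 edges. P[all 10 edges red] = (1/2)^10, and likewise for blue, so P[monochromatic] = 2·(1/2)^10 = 2^{1 − 10} = 1/512.
Summing: E[X] = C(13, 5) · 2^{1 − 10} = 1287 · 1/512 = 1287/512.
Numerically: E[X] ≈ 2.51367.

E[X] = C(13,5)·2^(1−C(5,2)) = 1287/512 ≈ 2.51367.


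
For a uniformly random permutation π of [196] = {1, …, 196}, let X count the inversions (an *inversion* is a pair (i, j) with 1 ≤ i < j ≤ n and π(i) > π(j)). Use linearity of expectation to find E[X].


Write X = Σ X_I over the C(196, 2) = 19110 pairs i < j, with X_I the indicator of one inversion.
There are 19110 indicators.
For each fixed pair i < j, the values π(i) and π(j) are two distinct elements of {1, …, 196} in uniformly random order; by symmetry P[π(i) > π(j)] = 1/2.
By linearity: E[X] = 19110 · (1/2) = C(196, 2) · (1/2) = 19110/2 = 9555 ≈ 9555.00000.

E[X] = 9555 = 9555.00000.


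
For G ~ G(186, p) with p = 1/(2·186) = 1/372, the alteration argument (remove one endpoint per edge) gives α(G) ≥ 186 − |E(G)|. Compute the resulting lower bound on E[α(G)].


E[|E(G)|] = C(186, 2)·p = 17205 · (1/372) = 185/4.
E[α(G)] ≥ n − E[|E(G)|] = 186 − 185/4 = 559/4.
Numerically: ≈ 139.750.
(This is only a lower bound; the true E[α(G)] may be larger.)

E[α(G)] ≥ 559/4 ≈ 139.750.


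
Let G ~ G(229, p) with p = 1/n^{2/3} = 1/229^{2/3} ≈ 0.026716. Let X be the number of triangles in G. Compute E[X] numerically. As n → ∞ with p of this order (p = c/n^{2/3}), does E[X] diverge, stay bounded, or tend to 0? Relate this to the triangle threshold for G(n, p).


Number of potential triangles: C(229, 3) = 1975354.
Each occurs with probability p³ ≈ (0.026716)³ ≈ 1.9069049e-05.
By linearity: E[X] = C(229, 3)·p³ ≈ 1975354 · 1.9069049e-05 ≈ 37.66812.
Since α = 2/3 < 1, p = c/n^{2/3} ≫ 1/n is above the triangle threshold p ~ 1/n. Asymptotically E[X] ~ (c³/6)·n^{3(1−α)} = (1³/6)·n^{1} → ∞; triangles are abundant w.h.p.

E[X] ≈ 37.66812; in regime p = Θ(1/n^{2/3}) E[X] diverges (above the triangle threshold p ~ 1/n).


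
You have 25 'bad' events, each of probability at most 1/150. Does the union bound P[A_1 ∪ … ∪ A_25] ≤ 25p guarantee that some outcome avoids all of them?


Union bound: P[∪_{i=1}^{25} A_i] ≤ Σ_i P[A_i] ≤ 25·p = 25·(1/150) = 1/6.
Numerically: 1/6 ≈ 0.16667.
Is 1/6 < 1? YES.
Since P[∪ A_i] ≤ 1/6 < 1, the complement has P[∩ A_i^c] ≥ 1 − 1/6 = 5/6 > 0, so some outcome avoids every A_i.

25·p = 1/6 ≈ 0.16667; existence CERTIFIED by the union bound.


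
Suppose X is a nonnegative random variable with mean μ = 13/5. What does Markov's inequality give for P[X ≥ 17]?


μ = E[X] = 13/5, a = 17.
Markov: P[X ≥ 17] ≤ μ/a = (13/5)/17 = 13/85.
Numerically: ≈ 0.153.
(Since a = 17 > μ = 2.600, the bound 13/85 is < 1 and informative.)

P[X ≥ 17] ≤ 13/85 ≈ 0.153.


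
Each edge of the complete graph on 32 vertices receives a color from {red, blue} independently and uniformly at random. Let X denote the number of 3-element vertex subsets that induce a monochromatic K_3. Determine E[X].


Let X = Σ_S X_S over the C(32, 3) = 4960 subsets S of size 3, where X_S = 1 if the K_3 on S is monochromatic.
For a fixed S, the K_3 on S has C(3, 2) = 3 edges. P[all 3 edges red] = (1/2)^3, and likewise for blue, so P[monochromatic] = 2·(1/2)^3 = 2^{1 − 3} = 1/4.
By linearity: E[X] = C(32, 3) · 2^{1 − 3} = 4960 · 1/4 = 1240.
Numerically: E[X] ≈ 1240.00000.

E[X] = C(32,3)·2^(1−C(3,2)) = 1240 ≈ 1240.00000.


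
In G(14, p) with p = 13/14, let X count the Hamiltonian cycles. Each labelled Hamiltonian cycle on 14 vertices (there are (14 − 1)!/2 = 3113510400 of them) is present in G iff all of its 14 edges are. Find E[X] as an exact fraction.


K_14 has (14 − 1)!/2 = 3113510400 labelled Hamiltonian cycles.
For each such Hamiltonian cycle H, let X_H = 1 if all 14 edges of H are present in G. Then P[X_H = 1] = p^{14} = (13/14)^{14} = 3937376385699289/11112006825558016.
By linearity: E[X] = Σ_H E[X_H] = 3113510400 · p^{14} = 3113510400 · 3937376385699289/11112006825558016 = 3420497300666614836525/3100448333024.
Numerically: E[X] ≈ 1.103e+09.

E[X] = 3113510400 · (13/14)^{14} = 3420497300666614836525/3100448333024 ≈ 1.103e+09.


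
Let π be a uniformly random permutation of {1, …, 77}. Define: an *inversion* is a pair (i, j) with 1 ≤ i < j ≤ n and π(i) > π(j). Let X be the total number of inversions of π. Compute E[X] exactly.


Write X = Σ X_I over the C(77, 2) = 2926 pairs i < j, with X_I the indicator of one inversion.
There are 2926 indicators.
For each fixed pair i < j, the values π(i) and π(j) are two distinct elements of {1, …, 77} in uniformly random order; by symmetry P[π(i) > π(j)] = 1/2.
By linearity: E[X] = 2926 · (1/2) = C(77, 2) · (1/2) = 2926/2 = 1463 ≈ 1463.000.

E[X] = 1463 = 1463.000.


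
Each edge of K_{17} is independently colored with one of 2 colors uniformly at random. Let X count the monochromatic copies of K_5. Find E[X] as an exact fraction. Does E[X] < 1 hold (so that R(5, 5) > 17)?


E[X] = C(17, 5) · 2^{1 − 10} = 6188 · 2^{−9} = 6188/512.
As a reduced fraction: E[X] = 1547/128 ≈ 12.08594.
Is E[X] < 1? NO.
Since E[X] ≥ 1, the first-moment bound is inconclusive at n = 17; it does NOT by itself certify R(5, 5) > 17.

E[X] = 1547/128 ≈ 12.08594; E[X] ≥ 1; first-moment method inconclusive here.


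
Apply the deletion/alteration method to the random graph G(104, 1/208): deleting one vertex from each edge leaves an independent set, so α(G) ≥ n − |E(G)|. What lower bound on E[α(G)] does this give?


E[|E(G)|] = C(104, 2)·p = 5356 · (1/208) = 103/4.
E[α(G)] ≥ n − E[|E(G)|] = 104 − 103/4 = 313/4.
Numerically: ≈ 78.2500.
(This is only a lower bound; the true E[α(G)] may be larger.)

E[α(G)] ≥ 313/4 ≈ 78.2500.


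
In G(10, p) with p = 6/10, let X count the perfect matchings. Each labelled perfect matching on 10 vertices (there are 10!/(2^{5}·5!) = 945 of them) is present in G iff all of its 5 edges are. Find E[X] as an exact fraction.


K_10 has 10!/(2^{5}·5!) = 945 labelled perfect matchings.
For each such perfect matching H, let X_H = 1 if all 5 edges of H are present in G. Then P[X_H = 1] = p^{5} = (3/5)^{5} = 243/3125.
Summing the indicators: E[X] = Σ_H E[X_H] = 945 · p^{5} = 945 · 243/3125 = 45927/625.
Numerically: E[X] ≈ 73.48.

E[X] = 945 · (3/5)^{5} = 45927/625 ≈ 73.48.


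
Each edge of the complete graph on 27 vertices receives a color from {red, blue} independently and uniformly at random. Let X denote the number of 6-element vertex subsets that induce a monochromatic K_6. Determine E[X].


Let X = Σ_S X_S over the C(27, 6) = 296010 subsets S of size 6, where X_S = 1 if the K_6 on S is monochromatic.
For a fixed S, the K_6 on S has C(6, 2) = 15 edges. P[all 15 edges red] = (1/2)^15, and likewise for blue, so P[monochromatic] = 2·(1/2)^15 = 2^{1 − 15} = 1/16384.
Summing: E[X] = C(27, 6) · 2^{1 − 15} = 296010 · 1/16384 = 148005/8192.
Numerically: E[X] ≈ 18.06702.

E[X] = C(27,6)·2^(1−C(6,2)) = 148005/8192 ≈ 18.06702.


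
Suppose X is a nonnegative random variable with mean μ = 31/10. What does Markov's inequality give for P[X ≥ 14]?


μ = E[X] = 31/10, a = 14.
Markov: P[X ≥ 14] ≤ μ/a = (31/10)/14 = 31/140.
Numerically: ≈ 0.22143.
(Since a = 14 > μ = 3.10000, the bound 31/140 is < 1 and informative.)

P[X ≥ 14] ≤ 31/140 ≈ 0.22143.


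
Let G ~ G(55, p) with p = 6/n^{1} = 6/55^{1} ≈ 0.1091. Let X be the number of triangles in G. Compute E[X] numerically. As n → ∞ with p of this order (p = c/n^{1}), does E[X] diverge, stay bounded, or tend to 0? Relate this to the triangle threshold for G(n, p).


Number of potential triangles: C(55, 3) = 26235.
Each occurs with probability p³ ≈ (0.1091)³ ≈ 1.298272e-03.
By linearity: E[X] = C(55, 3)·p³ ≈ 26235 · 1.298272e-03 ≈ 34.0602.
Here α = 1, so p = 6/n is exactly at the triangle threshold p ~ 1/n. Asymptotically E[X] → c³/6 = 6³/6 = 36 ≈ 36.0000, a bounded constant. In this regime the triangle count is asymptotically Poisson(c³/6).

E[X] ≈ 34.0602; in regime p = Θ(1/n^{1}) E[X] stays bounded (at the triangle threshold p ~ 1/n).


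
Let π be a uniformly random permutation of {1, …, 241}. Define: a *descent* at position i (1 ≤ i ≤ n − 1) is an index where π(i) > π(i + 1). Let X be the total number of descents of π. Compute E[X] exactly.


Write X = Σ X_I over i = 1, …, 240, with X_I the indicator of one descent.
There are 240 indicators.
For each fixed i, the pair (π(i), π(i+1)) is a uniformly random ordered pair of distinct values from {1, …, 241}; by symmetry P[π(i) > π(i+1)] = 1/2.
By linearity: E[X] = 240 · (1/2) = (241 − 1) · (1/2) = 120 ≈ 120.0000.

E[X] = 120 = 120.0000.


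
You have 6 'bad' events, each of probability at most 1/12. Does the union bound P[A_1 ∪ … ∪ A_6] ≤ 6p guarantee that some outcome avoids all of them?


Union bound: P[∪_{i=1}^{6} A_i] ≤ Σ_i P[A_i] ≤ 6·p = 6·(1/12) = 1/2.
Numerically: 1/2 ≈ 0.500.
Is 1/2 < 1? YES.
Since P[∪ A_i] ≤ 1/2 < 1, the complement has P[∩ A_i^c] ≥ 1 − 1/2 = 1/2 > 0, so some outcome avoids every A_i.

6·p = 1/2 ≈ 0.500; existence CERTIFIED by the union bound.


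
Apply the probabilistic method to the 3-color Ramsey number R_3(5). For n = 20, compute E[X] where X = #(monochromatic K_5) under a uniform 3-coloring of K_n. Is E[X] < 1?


E[X] = C(20, 5) · 3^{1 − 10} = 15504 · 3^{−9} = 15504/19683.
As a reduced fraction: E[X] = 5168/6561 ≈ 0.7877.
Is E[X] < 1? YES.
Since E[X] < 1, there exists a 3-coloring of K_{20} with no monochromatic K_5; hence R_3(5) > 20.

E[X] = 5168/6561 ≈ 0.7877; E[X] < 1, so R_3(5) > 20.


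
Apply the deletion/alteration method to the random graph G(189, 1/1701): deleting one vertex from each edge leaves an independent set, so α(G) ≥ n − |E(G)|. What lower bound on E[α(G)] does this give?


E[|E(G)|] = C(189, 2)·p = 17766 · (1/1701) = 94/9.
E[α(G)] ≥ n − E[|E(G)|] = 189 − 94/9 = 1607/9.
Numerically: ≈ 178.5556.
(This is only a lower bound; the true E[α(G)] may be larger.)

E[α(G)] ≥ 1607/9 ≈ 178.5556.


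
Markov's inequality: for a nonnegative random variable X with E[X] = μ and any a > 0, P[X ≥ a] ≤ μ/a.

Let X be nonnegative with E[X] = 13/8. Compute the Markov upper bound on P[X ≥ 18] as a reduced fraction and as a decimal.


μ = E[X] = 13/8, a = 18.
Markov: P[X ≥ 18] ≤ μ/a = (13/8)/18 = 13/144.
Numerically: ≈ 0.090.
(Since a = 18 > μ = 1.625, the bound 13/144 is < 1 and informative.)

P[X ≥ 18] ≤ 13/144 ≈ 0.090.


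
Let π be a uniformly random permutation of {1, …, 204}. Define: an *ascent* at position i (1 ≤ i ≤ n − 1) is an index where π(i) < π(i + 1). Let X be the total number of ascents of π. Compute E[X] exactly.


Write X = Σ X_I over i = 1, …, 203, with X_I the indicator of one ascent.
There are 203 indicators.
For each fixed i, the pair (π(i), π(i+1)) is a uniformly random ordered pair of distinct values from {1, …, 204}; by symmetry P[π(i) < π(i+1)] = 1/2.
By linearity: E[X] = 203 · (1/2) = (204 − 1) · (1/2) = 203/2 ≈ 101.5000.

E[X] = 203/2 = 101.5000.


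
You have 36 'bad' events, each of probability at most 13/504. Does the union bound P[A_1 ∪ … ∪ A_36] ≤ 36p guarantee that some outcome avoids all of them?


Union bound: P[∪_{i=1}^{36} A_i] ≤ Σ_i P[A_i] ≤ 36·p = 36·(13/504) = 13/14.
Numerically: 13/14 ≈ 0.9285714.
Is 13/14 < 1? YES.
Since P[∪ A_i] ≤ 13/14 < 1, the complement has P[∩ A_i^c] ≥ 1 − 13/14 = 1/14 > 0, so some outcome avoids every A_i.

36·p = 13/14 ≈ 0.9285714; existence CERTIFIED by the union bound.


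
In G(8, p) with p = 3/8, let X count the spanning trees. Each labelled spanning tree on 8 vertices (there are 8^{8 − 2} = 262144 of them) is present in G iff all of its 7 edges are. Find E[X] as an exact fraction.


K_8 has 8^{8 − 2} = 262144 labelled spanning trees.
For each such spanning tree H, let X_H = 1 if all 7 edges of H are present in G. Then P[X_H = 1] = p^{7} = (3/8)^{7} = 2187/2097152.
By linearity: E[X] = Σ_H E[X_H] = 262144 · p^{7} = 262144 · 2187/2097152 = 2187/8.
Numerically: E[X] ≈ 273.4.

E[X] = 262144 · (3/8)^{7} = 2187/8 ≈ 273.4.


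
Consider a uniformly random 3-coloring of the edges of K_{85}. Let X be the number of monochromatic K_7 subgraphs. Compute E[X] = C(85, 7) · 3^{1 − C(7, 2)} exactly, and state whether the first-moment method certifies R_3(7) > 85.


E[X] = C(85, 7) · 3^{1 − 21} = 4935847320 · 3^{−20} = 4935847320/3486784401.
As a reduced fraction: E[X] = 182809160/129140163 ≈ 1.415587.
Is E[X] < 1? NO.
Since E[X] ≥ 1, the first-moment bound is inconclusive at n = 85; it does NOT by itself certify R_3(7) > 85.

E[X] = 182809160/129140163 ≈ 1.415587; E[X] ≥ 1; first-moment method inconclusive here.


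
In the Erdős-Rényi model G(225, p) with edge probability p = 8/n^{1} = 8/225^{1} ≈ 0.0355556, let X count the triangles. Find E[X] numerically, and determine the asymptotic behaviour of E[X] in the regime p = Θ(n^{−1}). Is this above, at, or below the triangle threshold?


Number of potential triangles: C(225, 3) = 1873200.
Each occurs with probability p³ ≈ (0.0355556)³ ≈ 4.49492455e-05.
By linearity: E[X] = C(225, 3)·p³ ≈ 1873200 · 4.49492455e-05 ≈ 84.198927.
Here α = 1, so p = 8/n is exactly at the triangle threshold p ~ 1/n. Asymptotically E[X] → c³/6 = 8³/6 = 256/3 ≈ 85.333333, a bounded constant. In this regime the triangle count is asymptotically Poisson(c³/6).

E[X] ≈ 84.198927; in regime p = Θ(1/n^{1}) E[X] stays bounded (at the triangle threshold p ~ 1/n).


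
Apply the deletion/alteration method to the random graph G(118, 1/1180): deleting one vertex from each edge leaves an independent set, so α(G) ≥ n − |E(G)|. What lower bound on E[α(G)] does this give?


E[|E(G)|] = C(118, 2)·p = 6903 · (1/1180) = 117/20.
E[α(G)] ≥ n − E[|E(G)|] = 118 − 117/20 = 2243/20.
Numerically: ≈ 112.150000.
(This is only a lower bound; the true E[α(G)] may be larger.)

E[α(G)] ≥ 2243/20 ≈ 112.150000.


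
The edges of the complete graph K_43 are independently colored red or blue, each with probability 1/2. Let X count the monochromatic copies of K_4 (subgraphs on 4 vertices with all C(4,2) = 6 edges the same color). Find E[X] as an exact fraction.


Let X = Σ_S X_S over the C(43, 4) = 123410 subsets S of size 4, where X_S = 1 if the K_4 on S is monochromatic.
For a fixed S, the K_4 on S has C(4, 2) = 6 edges. P[all 6 edges red] = (1/2)^6, and likewise for blue, so P[monochromatic] = 2·(1/2)^6 = 2^{1 − 6} = 1/32.
By linearity of expectation: E[X] = C(43, 4) · 2^{1 − 6} = 123410 · 1/32 = 61705/16.
Numerically: E[X] ≈ 3856.562500.

E[X] = C(43,4)·2^(1−C(4,2)) = 61705/16 ≈ 3856.562500.


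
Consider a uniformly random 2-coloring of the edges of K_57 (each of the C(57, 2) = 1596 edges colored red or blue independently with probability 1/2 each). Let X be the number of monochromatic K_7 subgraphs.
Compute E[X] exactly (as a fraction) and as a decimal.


Let X = Σ_S X_S over the C(57, 7) = 264385836 subsets S of size 7, where X_S = 1 if the K_7 on S is monochromatic.
For a fixed S, the K_7 on S has C(7, 2) = 21 edges. P[all 21 edges red] = (1/2)^21, and likewise for blue, so P[monochromatic] = 2·(1/2)^21 = 2^{1 − 21} = 1/1048576.
Summing: E[X] = C(57, 7) · 2^{1 − 21} = 264385836 · 1/1048576 = 66096459/262144.
Numerically: E[X] ≈ 252.138.

E[X] = C(57,7)·2^(1−C(7,2)) = 66096459/262144 ≈ 252.138.


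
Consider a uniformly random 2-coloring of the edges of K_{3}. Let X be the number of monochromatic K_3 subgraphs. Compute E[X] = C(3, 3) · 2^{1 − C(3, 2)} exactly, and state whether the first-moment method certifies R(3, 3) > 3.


E[X] = C(3, 3) · 2^{1 − 3} = 1 · 2^{−2} = 1/4.
As a reduced fraction: E[X] = 1/4 ≈ 0.250000.
Is E[X] < 1? YES.
Since E[X] < 1, there exists a 2-coloring of K_{3} with no monochromatic K_3; hence R(3, 3) > 3.

E[X] = 1/4 ≈ 0.250000; E[X] < 1, so R(3, 3) > 3.


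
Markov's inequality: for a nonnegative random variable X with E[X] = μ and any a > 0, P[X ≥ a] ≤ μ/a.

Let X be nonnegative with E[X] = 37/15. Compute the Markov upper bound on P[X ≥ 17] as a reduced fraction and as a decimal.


μ = E[X] = 37/15, a = 17.
Markov: P[X ≥ 17] ≤ μ/a = (37/15)/17 = 37/255.
Numerically: ≈ 0.1451.
(Since a = 17 > μ = 2.4667, the bound 37/255 is < 1 and informative.)

P[X ≥ 17] ≤ 37/255 ≈ 0.1451.


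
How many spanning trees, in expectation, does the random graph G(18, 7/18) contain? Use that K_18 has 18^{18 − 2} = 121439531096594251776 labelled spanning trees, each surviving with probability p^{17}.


K_18 has 18^{18 − 2} = 121439531096594251776 labelled spanning trees.
For each such spanning tree H, let X_H = 1 if all 17 edges of H are present in G. Then P[X_H = 1] = p^{17} = (7/18)^{17} = 232630513987207/2185911559738696531968.
By linearity of expectation: E[X] = Σ_H E[X_H] = 121439531096594251776 · p^{17} = 121439531096594251776 · 232630513987207/2185911559738696531968 = 232630513987207/18.
Numerically: E[X] ≈ 1.29e+13.

E[X] = 121439531096594251776 · (7/18)^{17} = 232630513987207/18 ≈ 1.29e+13.


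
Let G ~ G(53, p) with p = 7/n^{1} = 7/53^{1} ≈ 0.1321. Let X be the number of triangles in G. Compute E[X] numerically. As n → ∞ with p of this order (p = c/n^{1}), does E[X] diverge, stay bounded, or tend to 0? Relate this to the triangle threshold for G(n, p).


Number of potential triangles: C(53, 3) = 23426.
Each occurs with probability p³ ≈ (0.1321)³ ≈ 2.303915e-03.
By linearity: E[X] = C(53, 3)·p³ ≈ 23426 · 2.303915e-03 ≈ 53.9715.
Here α = 1, so p = 7/n is exactly at the triangle threshold p ~ 1/n. Asymptotically E[X] → c³/6 = 7³/6 = 343/6 ≈ 57.1667, a bounded constant. In this regime the triangle count is asymptotically Poisson(c³/6).

E[X] ≈ 53.9715; in regime p = Θ(1/n^{1}) E[X] stays bounded (at the triangle threshold p ~ 1/n).


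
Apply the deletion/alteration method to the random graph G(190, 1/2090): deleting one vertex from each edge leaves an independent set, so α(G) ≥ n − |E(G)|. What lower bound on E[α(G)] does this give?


E[|E(G)|] = C(190, 2)·p = 17955 · (1/2090) = 189/22.
E[α(G)] ≥ n − E[|E(G)|] = 190 − 189/22 = 3991/22.
Numerically: ≈ 181.409.
(This is only a lower bound; the true E[α(G)] may be larger.)

E[α(G)] ≥ 3991/22 ≈ 181.409.


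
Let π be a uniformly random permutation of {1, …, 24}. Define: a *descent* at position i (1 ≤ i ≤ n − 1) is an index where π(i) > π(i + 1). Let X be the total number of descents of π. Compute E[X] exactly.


Write X = Σ X_I over i = 1, …, 23, with X_I the indicator of one descent.
There are 23 indicators.
For each fixed i, the pair (π(i), π(i+1)) is a uniformly random ordered pair of distinct values from {1, …, 24}; by symmetry P[π(i) > π(i+1)] = 1/2.
By linearity: E[X] = 23 · (1/2) = (24 − 1) · (1/2) = 23/2 ≈ 11.5000.

E[X] = 23/2 = 11.5000.
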